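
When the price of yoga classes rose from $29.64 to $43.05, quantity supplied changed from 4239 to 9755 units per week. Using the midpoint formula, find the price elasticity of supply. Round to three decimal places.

2.137

%Δq = (9755 − 4239)/[(4239 + 9755)/2] = 5516/6997 ≈ 0.7883.
%Δp = (43.05 − 29.64)/[(29.64 + 43.05)/2] = 13.41/36.345 ≈ 0.3690.
Arc elasticity E = %Δq/%Δp ≈ 0.7883/0.3690 ≈ 2.137.
|E| > 1: supply is elastic over this range.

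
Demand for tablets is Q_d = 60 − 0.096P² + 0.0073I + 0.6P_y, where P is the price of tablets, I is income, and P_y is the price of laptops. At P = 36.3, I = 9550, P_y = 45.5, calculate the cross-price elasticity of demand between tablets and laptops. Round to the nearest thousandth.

Evaluating quantity at (P, I, P_y) gives Q_d = 60 − 0.096(36.3)² + 0.0073(9550) + 0.6(45.5) = 60 − 126.4982 + 69.715 + 27.3 = 30.5168.
∂Q_d/∂P_y = +0.6, so E_xy = 0.6·(45.5/30.5168) ≈ 0.895.
E_xy > 0: the goods are substitutes.

0.895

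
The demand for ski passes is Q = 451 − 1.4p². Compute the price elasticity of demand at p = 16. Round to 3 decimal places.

At p = 16, Q = 92.6.
dQ/dp = −2·1.4·p = −44.8.
Point elasticity E = (dQ/dp)·(p/Q) = -44.8 × 16/92.6 ≈ -7.741.
|E| > 1, so demand is elastic at this price.

-7.741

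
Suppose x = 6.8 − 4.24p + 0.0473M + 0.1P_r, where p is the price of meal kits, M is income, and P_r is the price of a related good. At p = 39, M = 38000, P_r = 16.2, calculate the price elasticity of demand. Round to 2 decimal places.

Substituting, x = 6.8 − 4.24(39) + 0.0473(38000) + 0.1(16.2) = 6.8 − 165.36 + 1797.4 + 1.62 = 1640.46.
∂x/∂p = −4.24, so E_p = (−4.24)·(39/1640.46) ≈ -0.10.
|E_p| < 1: demand is inelastic.

-0.10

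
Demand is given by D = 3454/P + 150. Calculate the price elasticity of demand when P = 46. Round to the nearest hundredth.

-0.33

At P = 46, D = 225.087.
dD/dP = −3454/P² = −1.6323.
Point elasticity E = (dD/dP)·(P/D) = -1.6323 × 46/225.087 ≈ -0.33.
|E| < 1, so demand is inelastic at this price.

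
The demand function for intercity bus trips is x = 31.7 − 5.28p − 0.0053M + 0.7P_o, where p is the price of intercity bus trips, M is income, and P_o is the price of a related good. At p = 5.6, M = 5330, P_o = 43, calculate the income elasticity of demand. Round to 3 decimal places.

-7.092

First evaluate x: 31.7 − 5.28(5.6) − 0.0053(5330) + 0.7(43) = 31.7 − 29.568 − 28.249 + 30.1 = 3.983.
∂x/∂M = −0.0053, so E_I = -0.0053·(5330/3.983) ≈ -7.092.
E_I < 0: inferior good.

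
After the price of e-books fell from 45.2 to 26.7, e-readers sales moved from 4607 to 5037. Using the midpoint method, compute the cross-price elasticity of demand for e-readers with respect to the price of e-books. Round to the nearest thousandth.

%ΔQ_x = (5037 − 4607)/[(4607+5037)/2] = 430/4822 ≈ 0.0892.
%ΔP_y = (26.7 − 45.2)/[(45.2+26.7)/2] ≈ -0.5146.
E_xy = 0.0892/-0.5146 ≈ -0.173.
E_xy < 0, so e-readers and e-books are complements.

-0.173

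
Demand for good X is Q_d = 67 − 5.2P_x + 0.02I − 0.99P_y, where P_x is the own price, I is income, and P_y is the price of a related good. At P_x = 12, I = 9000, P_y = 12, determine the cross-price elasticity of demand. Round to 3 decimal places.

-0.069

Substituting, Q_d = 67 − 5.2(12) + 0.02(9000) − 0.99(12) = 67 − 62.4 + 180 − 11.88 = 172.72.
∂Q_d/∂P_y = −0.99, so E_xy = -0.99·(12/172.72) ≈ -0.069.
E_xy < 0: the goods are complements.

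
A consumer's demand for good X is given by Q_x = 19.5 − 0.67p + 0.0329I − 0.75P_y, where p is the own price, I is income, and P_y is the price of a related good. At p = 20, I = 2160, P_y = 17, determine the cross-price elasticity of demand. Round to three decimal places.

-0.198

At the given point, Q_x = 19.5 − 0.67(20) + 0.0329(2160) − 0.75(17) = 19.5 − 13.4 + 71.064 − 12.75 = 64.414.
∂Q_x/∂P_y = −0.75, so E_xy = -0.75·(17/64.414) ≈ -0.198.
E_xy < 0: the goods are complements.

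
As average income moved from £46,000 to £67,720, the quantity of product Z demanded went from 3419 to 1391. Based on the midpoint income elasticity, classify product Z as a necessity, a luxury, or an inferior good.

%ΔQ = (1391 − 3419)/[(3419+1391)/2] = -2028/2405 ≈ -0.8432.
%ΔI = (67,720 − 46,000)/[(46,000+67,720)/2] = 21720/56860 ≈ 0.3820.
E_I = %ΔQ/%ΔI ≈ -2.207.
E_I < 0: inferior good.

inferior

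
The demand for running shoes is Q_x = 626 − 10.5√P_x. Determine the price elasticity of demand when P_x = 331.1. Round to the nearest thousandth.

-0.220

At P_x = 331.1, Q_x = 434.9404.
dQ_x/dP_x = −10.5/(2√P_x) = −10.5/(2·18.1962).
Point elasticity E = (dQ_x/dP_x)·(P_x/Q_x) = -0.2885 × 331.1/434.9404 ≈ -0.220.
|E| < 1, so demand is inelastic at this price.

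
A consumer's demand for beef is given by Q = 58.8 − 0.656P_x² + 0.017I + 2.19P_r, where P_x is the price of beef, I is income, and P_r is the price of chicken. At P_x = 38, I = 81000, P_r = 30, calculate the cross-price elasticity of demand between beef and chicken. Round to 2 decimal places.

Q = 58.8 − 0.656(38)² + 0.017(81000) + 2.19(30) = 58.8 − 947.264 + 1377 + 65.7 = 554.236.
∂Q/∂P_r = +2.19, so E_xy = 2.19·(30/554.236) ≈ 0.12.
E_xy > 0: the goods are substitutes.

0.12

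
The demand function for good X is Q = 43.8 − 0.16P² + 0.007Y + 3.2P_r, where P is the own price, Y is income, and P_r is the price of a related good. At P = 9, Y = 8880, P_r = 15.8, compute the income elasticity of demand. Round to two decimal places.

0.43

Evaluating quantity at (P, Y, P_r) gives Q = 43.8 − 0.16(9)² + 0.007(8880) + 3.2(15.8) = 43.8 − 12.96 + 62.16 + 50.56 = 143.56.
∂Q/∂Y = +0.007, so E_I = 0.007·(8880/143.56) ≈ 0.43.
E_I ∈ (0,1): normal good (necessity).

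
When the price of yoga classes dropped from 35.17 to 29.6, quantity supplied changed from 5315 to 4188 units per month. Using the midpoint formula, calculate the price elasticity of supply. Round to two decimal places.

1.38

%ΔQ = (4188 − 5315)/[(5315 + 4188)/2] = -1127/4751.5 ≈ -0.2372.
%Δp = (29.6 − 35.17)/[(35.17 + 29.6)/2] = -5.57/32.385 ≈ -0.1720.
Arc elasticity E = %ΔQ/%Δp ≈ -0.2372/-0.1720 ≈ 1.38.
|E| > 1: supply is elastic over this range.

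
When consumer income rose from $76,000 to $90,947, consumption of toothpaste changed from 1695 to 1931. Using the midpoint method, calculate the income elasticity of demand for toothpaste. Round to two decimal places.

%ΔQ = (1931 − 1695)/[(1695+1931)/2] = 236/1813 ≈ 0.1302.
%ΔM = (90,947 − 76,000)/[(76,000+90,947)/2] = 14947/83473.5 ≈ 0.1791.
E_I = %ΔQ/%ΔM ≈ 0.73.
E_I ∈ (0,1): normal good (necessity).

0.73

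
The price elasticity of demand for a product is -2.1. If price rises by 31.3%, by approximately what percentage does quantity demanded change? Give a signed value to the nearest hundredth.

-65.73

%ΔQ ≈ E × %ΔP = (-2.1) × (31.3%) = -65.73%.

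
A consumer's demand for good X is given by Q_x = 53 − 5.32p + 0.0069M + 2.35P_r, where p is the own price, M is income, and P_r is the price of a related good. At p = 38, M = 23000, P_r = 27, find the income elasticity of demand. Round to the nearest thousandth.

Substituting, Q_x = 53 − 5.32(38) + 0.0069(23000) + 2.35(27) = 53 − 202.16 + 158.7 + 63.45 = 72.99.
∂Q_x/∂M = +0.0069, so E_I = 0.0069·(23000/72.99) ≈ 2.174.
E_I > 1: normal good (luxury).

2.174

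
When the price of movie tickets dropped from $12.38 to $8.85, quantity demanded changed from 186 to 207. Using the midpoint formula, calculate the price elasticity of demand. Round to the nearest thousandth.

%ΔQ = (207 − 186)/[(186 + 207)/2] = 21/196.5 ≈ 0.1069.
%Δp = (8.85 − 12.38)/[(12.38 + 8.85)/2] = -3.53/10.615 ≈ -0.3325.
Arc elasticity E = %ΔQ/%Δp ≈ 0.1069/-0.3325 ≈ -0.321.
|E| < 1: demand is inelastic over this range.

-0.321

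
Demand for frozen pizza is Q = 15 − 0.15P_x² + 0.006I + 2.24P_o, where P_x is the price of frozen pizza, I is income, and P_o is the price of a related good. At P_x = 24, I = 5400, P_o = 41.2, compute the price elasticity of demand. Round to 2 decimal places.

At the given point, Q = 15 − 0.15(24)² + 0.006(5400) + 2.24(41.2) = 15 − 86.4 + 32.4 + 92.288 = 53.288.
∂Q/∂P_x = −2·0.15·P_x = -7.2, so E_p = -7.2·(24/53.288) ≈ -3.24.
|E_p| > 1: demand is elastic.

-3.24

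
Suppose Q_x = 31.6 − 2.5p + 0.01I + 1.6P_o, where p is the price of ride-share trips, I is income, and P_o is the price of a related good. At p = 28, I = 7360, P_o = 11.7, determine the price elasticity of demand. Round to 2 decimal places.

Q_x = 31.6 − 2.5(28) + 0.01(7360) + 1.6(11.7) = 31.6 − 70 + 73.6 + 18.72 = 53.92.
∂Q_x/∂p = −2.5, so E_p = (−2.5)·(28/53.92) ≈ -1.30.
|E_p| > 1: demand is elastic.

-1.30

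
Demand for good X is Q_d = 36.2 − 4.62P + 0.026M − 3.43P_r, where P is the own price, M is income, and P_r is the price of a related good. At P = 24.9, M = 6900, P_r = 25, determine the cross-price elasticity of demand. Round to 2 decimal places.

Substituting, Q_d = 36.2 − 4.62(24.9) + 0.026(6900) − 3.43(25) = 36.2 − 115.038 + 179.4 − 85.75 = 14.812.
∂Q_d/∂P_r = −3.43, so E_xy = -3.43·(25/14.812) ≈ -5.79.
E_xy < 0: the goods are complements.

-5.79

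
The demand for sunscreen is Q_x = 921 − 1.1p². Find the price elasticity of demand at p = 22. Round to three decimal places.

At p = 22, Q_x = 388.6.
dQ_x/dp = −2·1.1·p = −48.4.
Point elasticity E = (dQ_x/dp)·(p/Q_x) = -48.4 × 22/388.6 ≈ -2.740.
|E| > 1, so demand is elastic at this price.

-2.740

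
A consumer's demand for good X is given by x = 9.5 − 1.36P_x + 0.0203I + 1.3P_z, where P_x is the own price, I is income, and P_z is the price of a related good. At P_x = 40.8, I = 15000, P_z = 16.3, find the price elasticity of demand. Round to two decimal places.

-0.20

Evaluating quantity at (P_x, I, P_z) gives x = 9.5 − 1.36(40.8) + 0.0203(15000) + 1.3(16.3) = 9.5 − 55.488 + 304.5 + 21.19 = 279.702.
∂x/∂P_x = −1.36, so E_p = (−1.36)·(40.8/279.702) ≈ -0.20.
|E_p| < 1: demand is inelastic.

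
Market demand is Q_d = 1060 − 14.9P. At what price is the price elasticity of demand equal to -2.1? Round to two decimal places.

48.19

Set −bP/(a − bP) = −2.1 ⇒ bP = 2.1(a − bP) ⇒ bP(1+2.1) = 2.1·a.
P = 2.1·1060/(14.9·3.1) ≈ 48.19.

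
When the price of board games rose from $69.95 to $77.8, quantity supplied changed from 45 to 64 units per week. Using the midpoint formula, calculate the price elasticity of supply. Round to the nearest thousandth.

3.281

%Δq = (64 − 45)/[(45 + 64)/2] = 19/54.5 ≈ 0.3486.
%Δp = (77.8 − 69.95)/[(69.95 + 77.8)/2] = 7.85/73.875 ≈ 0.1063.
Arc elasticity E = %Δq/%Δp ≈ 0.3486/0.1063 ≈ 3.281.
|E| > 1: supply is elastic over this range.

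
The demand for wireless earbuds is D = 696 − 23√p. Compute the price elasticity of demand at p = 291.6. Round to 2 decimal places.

-0.65

At p = 291.6, D = 303.2451.
dD/dp = −23/(2√p) = −23/(2·17.0763).
Point elasticity E = (dD/dp)·(p/D) = -0.6734 × 291.6/303.2451 ≈ -0.65.
|E| < 1, so demand is inelastic at this price.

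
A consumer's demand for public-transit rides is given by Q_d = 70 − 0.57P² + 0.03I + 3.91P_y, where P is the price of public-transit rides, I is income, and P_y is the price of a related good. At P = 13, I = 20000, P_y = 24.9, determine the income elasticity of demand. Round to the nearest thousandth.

0.894

First evaluate Q_d: 70 − 0.57(13)² + 0.03(20000) + 3.91(24.9) = 70 − 96.33 + 600 + 97.359 = 671.029.
∂Q_d/∂I = +0.03, so E_I = 0.03·(20000/671.029) ≈ 0.894.
E_I ∈ (0,1): normal good (necessity).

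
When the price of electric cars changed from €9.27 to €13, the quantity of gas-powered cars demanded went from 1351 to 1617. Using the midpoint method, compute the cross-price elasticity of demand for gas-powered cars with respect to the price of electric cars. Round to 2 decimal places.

0.54

%ΔQ_x = (1617 − 1351)/[(1351+1617)/2] = 266/1484 ≈ 0.1792.
%ΔP_y = (13 − 9.27)/[(9.27+13)/2] ≈ 0.3350.
E_xy = 0.1792/0.3350 ≈ 0.54.
E_xy > 0, so gas-powered cars and electric cars are substitutes.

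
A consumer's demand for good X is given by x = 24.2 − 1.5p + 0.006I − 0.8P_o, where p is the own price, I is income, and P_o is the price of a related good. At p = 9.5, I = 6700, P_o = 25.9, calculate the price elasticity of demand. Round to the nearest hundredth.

Substituting, x = 24.2 − 1.5(9.5) + 0.006(6700) − 0.8(25.9) = 24.2 − 14.25 + 40.2 − 20.72 = 29.43.
∂x/∂p = −1.5, so E_p = (−1.5)·(9.5/29.43) ≈ -0.48.
|E_p| < 1: demand is inelastic.

-0.48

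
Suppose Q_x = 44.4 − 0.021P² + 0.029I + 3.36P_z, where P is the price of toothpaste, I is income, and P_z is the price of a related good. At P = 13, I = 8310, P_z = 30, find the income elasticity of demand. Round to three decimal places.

0.630

Evaluating quantity at (P, I, P_z) gives Q_x = 44.4 − 0.021(13)² + 0.029(8310) + 3.36(30) = 44.4 − 3.549 + 240.99 + 100.8 = 382.641.
∂Q_x/∂I = +0.029, so E_I = 0.029·(8310/382.641) ≈ 0.630.
E_I ∈ (0,1): normal good (necessity).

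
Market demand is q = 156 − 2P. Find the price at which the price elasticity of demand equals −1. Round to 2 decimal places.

For linear demand q = a − bP, E = −bP/(a − bP). |E| = 1 ⇒ bP = a − bP ⇒ P = a/(2b).
P = 156/(2·2) = 39.00.

39.00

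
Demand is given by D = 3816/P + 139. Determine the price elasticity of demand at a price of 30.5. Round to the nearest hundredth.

-0.47

At P = 30.5, D = 264.1148.
dD/dP = −3816/P² = −4.1021.
Point elasticity E = (dD/dP)·(P/D) = -4.1021 × 30.5/264.1148 ≈ -0.47.
|E| < 1, so demand is inelastic at this price.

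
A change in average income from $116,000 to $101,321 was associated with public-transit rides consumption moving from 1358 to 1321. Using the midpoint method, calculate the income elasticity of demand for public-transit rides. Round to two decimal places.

%ΔQ = (1321 − 1358)/[(1358+1321)/2] = -37/1339.5 ≈ -0.0276.
%ΔI = (101,321 − 116,000)/[(116,000+101,321)/2] = -14679/108660.5 ≈ -0.1351.
E_I = %ΔQ/%ΔI ≈ 0.20.
E_I ∈ (0,1): normal good (necessity).

0.20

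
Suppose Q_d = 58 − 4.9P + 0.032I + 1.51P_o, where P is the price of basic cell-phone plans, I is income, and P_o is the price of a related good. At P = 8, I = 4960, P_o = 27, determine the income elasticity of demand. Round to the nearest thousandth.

0.727

Q_d = 58 − 4.9(8) + 0.032(4960) + 1.51(27) = 58 − 39.2 + 158.72 + 40.77 = 218.29.
∂Q_d/∂I = +0.032, so E_I = 0.032·(4960/218.29) ≈ 0.727.
E_I ∈ (0,1): normal good (necessity).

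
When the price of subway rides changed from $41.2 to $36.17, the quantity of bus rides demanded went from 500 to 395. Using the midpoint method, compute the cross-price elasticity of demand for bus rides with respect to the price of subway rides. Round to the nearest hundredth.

%ΔQ_x = (395 − 500)/[(500+395)/2] = -105/447.5 ≈ -0.2346.
%ΔP_y = (36.17 − 41.2)/[(41.2+36.17)/2] ≈ -0.1300.
E_xy = -0.2346/-0.1300 ≈ 1.80.
E_xy > 0, so bus rides and subway rides are substitutes.

1.80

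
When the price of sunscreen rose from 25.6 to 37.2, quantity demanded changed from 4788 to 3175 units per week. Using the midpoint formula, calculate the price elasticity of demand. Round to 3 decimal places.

%ΔQ = (3175 − 4788)/[(4788 + 3175)/2] = -1613/3981.5 ≈ -0.4051.
%ΔP = (37.2 − 25.6)/[(25.6 + 37.2)/2] = 11.6/31.4 ≈ 0.3694.
Arc elasticity E = %ΔQ/%ΔP ≈ -0.4051/0.3694 ≈ -1.097.
|E| > 1: demand is elastic over this range.

-1.097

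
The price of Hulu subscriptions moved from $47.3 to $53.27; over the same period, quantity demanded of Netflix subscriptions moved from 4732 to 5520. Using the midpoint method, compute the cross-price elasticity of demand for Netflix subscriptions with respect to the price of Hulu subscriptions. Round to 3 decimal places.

1.295

%ΔQ_x = (5520 − 4732)/[(4732+5520)/2] = 788/5126 ≈ 0.1537.
%ΔP_y = (53.27 − 47.3)/[(47.3+53.27)/2] ≈ 0.1187.
E_xy = 0.1537/0.1187 ≈ 1.295.
E_xy > 0, so Netflix subscriptions and Hulu subscriptions are substitutes.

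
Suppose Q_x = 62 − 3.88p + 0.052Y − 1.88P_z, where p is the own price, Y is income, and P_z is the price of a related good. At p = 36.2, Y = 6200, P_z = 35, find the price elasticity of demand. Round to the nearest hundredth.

-0.79

Evaluating quantity at (p, Y, P_z) gives Q_x = 62 − 3.88(36.2) + 0.052(6200) − 1.88(35) = 62 − 140.456 + 322.4 − 65.8 = 178.144.
∂Q_x/∂p = −3.88, so E_p = (−3.88)·(36.2/178.144) ≈ -0.79.
|E_p| < 1: demand is inelastic.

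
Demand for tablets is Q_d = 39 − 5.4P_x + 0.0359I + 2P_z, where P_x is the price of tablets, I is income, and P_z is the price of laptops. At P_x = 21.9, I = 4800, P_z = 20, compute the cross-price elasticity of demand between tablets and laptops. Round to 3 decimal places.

Q_d = 39 − 5.4(21.9) + 0.0359(4800) + 2(20) = 39 − 118.26 + 172.32 + 40 = 133.06.
∂Q_d/∂P_z = +2, so E_xy = 2·(20/133.06) ≈ 0.301.
E_xy > 0: the goods are substitutes.

0.301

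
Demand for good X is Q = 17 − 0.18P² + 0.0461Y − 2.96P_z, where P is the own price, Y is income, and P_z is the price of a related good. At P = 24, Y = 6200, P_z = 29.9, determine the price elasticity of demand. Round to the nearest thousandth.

Substituting, Q = 17 − 0.18(24)² + 0.0461(6200) − 2.96(29.9) = 17 − 103.68 + 285.82 − 88.504 = 110.636.
∂Q/∂P = −2·0.18·P = -8.64, so E_p = -8.64·(24/110.636) ≈ -1.874.
|E_p| > 1: demand is elastic.

-1.874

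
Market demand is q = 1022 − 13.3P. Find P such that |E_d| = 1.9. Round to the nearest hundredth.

Set −bP/(a − bP) = −1.9 ⇒ bP = 1.9(a − bP) ⇒ bP(1+1.9) = 1.9·a.
P = 1.9·1022/(13.3·2.9) ≈ 50.34.

50.34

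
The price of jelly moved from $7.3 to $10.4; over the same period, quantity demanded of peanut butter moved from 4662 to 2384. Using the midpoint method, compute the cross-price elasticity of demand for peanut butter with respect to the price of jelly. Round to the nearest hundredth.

-1.85

%ΔQ_x = (2384 − 4662)/[(4662+2384)/2] = -2278/3523 ≈ -0.6466.
%ΔP_y = (10.4 − 7.3)/[(7.3+10.4)/2] ≈ 0.3503.
E_xy = -0.6466/0.3503 ≈ -1.85.
E_xy < 0, so peanut butter and jelly are complements.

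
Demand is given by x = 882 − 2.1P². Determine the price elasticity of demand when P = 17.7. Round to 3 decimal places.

-5.872

At P = 17.7, x = 224.091.
dx/dP = −2·2.1·P = −74.34.
Point elasticity E = (dx/dP)·(P/x) = -74.34 × 17.7/224.091 ≈ -5.872.
|E| > 1, so demand is elastic at this price.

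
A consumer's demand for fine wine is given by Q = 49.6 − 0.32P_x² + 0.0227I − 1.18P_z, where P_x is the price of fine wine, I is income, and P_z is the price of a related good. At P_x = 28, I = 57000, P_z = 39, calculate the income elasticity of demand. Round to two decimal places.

1.24

At the given point, Q = 49.6 − 0.32(28)² + 0.0227(57000) − 1.18(39) = 49.6 − 250.88 + 1293.9 − 46.02 = 1046.6.
∂Q/∂I = +0.0227, so E_I = 0.0227·(57000/1046.6) ≈ 1.24.
E_I > 1: normal good (luxury).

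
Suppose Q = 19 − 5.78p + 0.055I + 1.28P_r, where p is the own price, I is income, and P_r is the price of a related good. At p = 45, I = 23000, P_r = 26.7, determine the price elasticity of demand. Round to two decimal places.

-0.25

At the given point, Q = 19 − 5.78(45) + 0.055(23000) + 1.28(26.7) = 19 − 260.1 + 1265 + 34.176 = 1058.076.
∂Q/∂p = −5.78, so E_p = (−5.78)·(45/1058.076) ≈ -0.25.
|E_p| < 1: demand is inelastic.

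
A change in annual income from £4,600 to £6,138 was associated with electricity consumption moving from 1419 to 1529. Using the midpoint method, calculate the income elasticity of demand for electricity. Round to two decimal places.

0.26

%ΔQ = (1529 − 1419)/[(1419+1529)/2] = 110/1474 ≈ 0.0746.
%ΔY = (6,138 − 4,600)/[(4,600+6,138)/2] = 1538/5369 ≈ 0.2865.
E_I = %ΔQ/%ΔY ≈ 0.26.
E_I ∈ (0,1): normal good (necessity).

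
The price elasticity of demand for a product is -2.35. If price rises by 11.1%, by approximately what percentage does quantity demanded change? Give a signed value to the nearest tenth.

-26.1

%ΔQ ≈ E × %ΔP = (-2.35) × (11.1%) ≈ -26.1%.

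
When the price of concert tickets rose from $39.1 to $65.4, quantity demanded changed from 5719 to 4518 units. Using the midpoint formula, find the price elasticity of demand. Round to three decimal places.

-0.466

%ΔQ = (4518 − 5719)/[(5719 + 4518)/2] = -1201/5118.5 ≈ -0.2346.
%ΔP = (65.4 − 39.1)/[(39.1 + 65.4)/2] = 26.3/52.25 ≈ 0.5033.
Arc elasticity E = %ΔQ/%ΔP ≈ -0.2346/0.5033 ≈ -0.466.
|E| < 1: demand is inelastic over this range.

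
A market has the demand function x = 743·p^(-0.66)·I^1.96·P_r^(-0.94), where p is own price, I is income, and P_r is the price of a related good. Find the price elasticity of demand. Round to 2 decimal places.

-0.66

For a Cobb–Douglas (constant-elasticity) form x = A·p^α·…, the elasticity with respect to p equals the exponent α at every point.
Here the exponent on p is -0.66, so the price elasticity of demand is -0.66.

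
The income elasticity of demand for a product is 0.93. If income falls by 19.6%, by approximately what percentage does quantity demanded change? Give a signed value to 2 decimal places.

-18.23

%ΔQ ≈ E × %ΔI = (0.93) × (-19.6%) ≈ -18.23%.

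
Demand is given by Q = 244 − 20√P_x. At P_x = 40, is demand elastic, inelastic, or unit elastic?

At P_x = 40, Q = 117.5089.
dQ/dP_x = −20/(2√P_x) = −20/(2·6.3246).
Point elasticity E = (dQ/dP_x)·(P_x/Q) = -1.5811 × 40/117.5089 ≈ -0.538.
|E| ≈ 0.538 < 1, so demand is inelastic.

inelastic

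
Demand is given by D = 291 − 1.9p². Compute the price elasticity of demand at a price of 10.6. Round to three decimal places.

-5.508

At p = 10.6, D = 77.516.
dD/dp = −2·1.9·p = −40.28.
Point elasticity E = (dD/dp)·(p/D) = -40.28 × 10.6/77.516 ≈ -5.508.
|E| > 1, so demand is elastic at this price.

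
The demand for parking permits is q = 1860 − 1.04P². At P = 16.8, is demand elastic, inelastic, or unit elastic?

inelastic

At P = 16.8, q = 1566.4704.
dq/dP = −2·1.04·P = −34.944.
Point elasticity E = (dq/dP)·(P/q) = -34.944 × 16.8/1566.4704 ≈ -0.375.
|E| ≈ 0.375 < 1, so demand is inelastic.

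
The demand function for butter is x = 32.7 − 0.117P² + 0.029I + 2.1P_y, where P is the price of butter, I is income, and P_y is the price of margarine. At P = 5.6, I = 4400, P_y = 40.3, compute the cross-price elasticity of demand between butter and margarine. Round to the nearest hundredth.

0.35

At the given point, x = 32.7 − 0.117(5.6)² + 0.029(4400) + 2.1(40.3) = 32.7 − 3.6691 + 127.6 + 84.63 = 241.2609.
∂x/∂P_y = +2.1, so E_xy = 2.1·(40.3/241.2609) ≈ 0.35.
E_xy > 0: the goods are substitutes.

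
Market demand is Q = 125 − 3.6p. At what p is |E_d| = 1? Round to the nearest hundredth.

For linear demand Q = a − bp, E = −bp/(a − bp). |E| = 1 ⇒ bp = a − bp ⇒ p = a/(2b).
p = 125/(2·3.6) ≈ 17.36.

17.36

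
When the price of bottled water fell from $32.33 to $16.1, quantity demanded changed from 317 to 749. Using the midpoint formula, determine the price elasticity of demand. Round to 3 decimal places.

-1.209

%Δq = (749 − 317)/[(317 + 749)/2] = 432/533 ≈ 0.8105.
%Δp = (16.1 − 32.33)/[(32.33 + 16.1)/2] = -16.23/24.215 ≈ -0.6702.
Arc elasticity E = %Δq/%Δp ≈ 0.8105/-0.6702 ≈ -1.209.
|E| > 1: demand is elastic over this range.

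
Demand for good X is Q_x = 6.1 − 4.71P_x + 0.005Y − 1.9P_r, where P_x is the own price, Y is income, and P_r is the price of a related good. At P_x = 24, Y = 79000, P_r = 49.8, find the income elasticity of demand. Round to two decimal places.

Q_x = 6.1 − 4.71(24) + 0.005(79000) − 1.9(49.8) = 6.1 − 113.04 + 395 − 94.62 = 193.44.
∂Q_x/∂Y = +0.005, so E_I = 0.005·(79000/193.44) ≈ 2.04.
E_I > 1: normal good (luxury).

2.04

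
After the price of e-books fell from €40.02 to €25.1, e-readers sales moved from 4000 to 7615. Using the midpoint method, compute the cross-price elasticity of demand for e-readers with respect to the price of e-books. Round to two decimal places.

%ΔQ_x = (7615 − 4000)/[(4000+7615)/2] = 3615/5807.5 ≈ 0.6225.
%ΔP_y = (25.1 − 40.02)/[(40.02+25.1)/2] ≈ -0.4582.
E_xy = 0.6225/-0.4582 ≈ -1.36.
E_xy < 0, so e-readers and e-books are complements.

-1.36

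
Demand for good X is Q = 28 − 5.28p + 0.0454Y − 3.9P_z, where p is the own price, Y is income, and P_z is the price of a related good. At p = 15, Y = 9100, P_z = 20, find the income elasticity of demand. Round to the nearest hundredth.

1.46

First evaluate Q: 28 − 5.28(15) + 0.0454(9100) − 3.9(20) = 28 − 79.2 + 413.14 − 78 = 283.94.
∂Q/∂Y = +0.0454, so E_I = 0.0454·(9100/283.94) ≈ 1.46.
E_I > 1: normal good (luxury).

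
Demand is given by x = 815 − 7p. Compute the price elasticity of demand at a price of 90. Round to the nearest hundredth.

At p = 90, x = 185.
dx/dp = −7.
Point elasticity E = (dx/dp)·(p/x) = -7 × 90/185 ≈ -3.41.
|E| > 1, so demand is elastic at this price.

-3.41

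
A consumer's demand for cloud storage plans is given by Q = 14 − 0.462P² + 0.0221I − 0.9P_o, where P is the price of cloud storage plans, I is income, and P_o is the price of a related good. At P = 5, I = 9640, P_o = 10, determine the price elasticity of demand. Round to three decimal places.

Substituting, Q = 14 − 0.462(5)² + 0.0221(9640) − 0.9(10) = 14 − 11.55 + 213.044 − 9 = 206.494.
∂Q/∂P = −2·0.462·P = -4.62, so E_p = -4.62·(5/206.494) ≈ -0.112.
|E_p| < 1: demand is inelastic.

-0.112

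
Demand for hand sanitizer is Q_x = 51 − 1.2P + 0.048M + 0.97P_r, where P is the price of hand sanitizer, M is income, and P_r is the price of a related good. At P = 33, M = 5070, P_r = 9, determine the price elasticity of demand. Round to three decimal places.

First evaluate Q_x: 51 − 1.2(33) + 0.048(5070) + 0.97(9) = 51 − 39.6 + 243.36 + 8.73 = 263.49.
∂Q_x/∂P = −1.2, so E_p = (−1.2)·(33/263.49) ≈ -0.150.
|E_p| < 1: demand is inelastic.

-0.150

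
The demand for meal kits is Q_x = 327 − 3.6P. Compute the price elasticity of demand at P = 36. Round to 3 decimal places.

-0.657

At P = 36, Q_x = 197.4.
dQ_x/dP = −3.6.
Point elasticity E = (dQ_x/dP)·(P/Q_x) = -3.6 × 36/197.4 ≈ -0.657.
|E| < 1, so demand is inelastic at this price.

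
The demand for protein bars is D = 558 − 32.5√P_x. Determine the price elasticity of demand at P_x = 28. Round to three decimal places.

-0.223

At P_x = 28, D = 386.0262.
dD/dP_x = −32.5/(2√P_x) = −32.5/(2·5.2915).
Point elasticity E = (dD/dP_x)·(P_x/D) = -3.071 × 28/386.0262 ≈ -0.223.
|E| < 1, so demand is inelastic at this price.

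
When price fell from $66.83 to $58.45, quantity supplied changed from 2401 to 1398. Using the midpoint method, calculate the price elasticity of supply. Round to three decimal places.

3.947

%ΔQ = (1398 − 2401)/[(2401 + 1398)/2] = -1003/1899.5 ≈ -0.5280.
%Δp = (58.45 − 66.83)/[(66.83 + 58.45)/2] = -8.38/62.64 ≈ -0.1338.
Arc elasticity E = %ΔQ/%Δp ≈ -0.5280/-0.1338 ≈ 3.947.
|E| > 1: supply is elastic over this range.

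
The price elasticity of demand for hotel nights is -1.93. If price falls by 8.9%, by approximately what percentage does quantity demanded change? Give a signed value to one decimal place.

%ΔQ ≈ E × %ΔP = (-1.93) × (-8.9%) ≈ 17.2%.

17.2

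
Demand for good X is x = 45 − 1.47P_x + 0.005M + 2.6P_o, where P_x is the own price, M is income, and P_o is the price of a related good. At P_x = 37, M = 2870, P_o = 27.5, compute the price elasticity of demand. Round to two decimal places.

First evaluate x: 45 − 1.47(37) + 0.005(2870) + 2.6(27.5) = 45 − 54.39 + 14.35 + 71.5 = 76.46.
∂x/∂P_x = −1.47, so E_p = (−1.47)·(37/76.46) ≈ -0.71.
|E_p| < 1: demand is inelastic.

-0.71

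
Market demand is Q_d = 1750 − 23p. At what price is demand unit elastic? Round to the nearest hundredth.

38.04

For linear demand Q_d = a − bp, E = −bp/(a − bp). |E| = 1 ⇒ bp = a − bp ⇒ p = a/(2b).
p = 1750/(2·23) ≈ 38.04.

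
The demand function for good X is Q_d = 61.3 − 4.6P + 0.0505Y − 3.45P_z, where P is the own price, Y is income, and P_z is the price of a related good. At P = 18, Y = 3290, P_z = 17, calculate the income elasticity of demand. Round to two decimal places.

Substituting, Q_d = 61.3 − 4.6(18) + 0.0505(3290) − 3.45(17) = 61.3 − 82.8 + 166.145 − 58.65 = 85.995.
∂Q_d/∂Y = +0.0505, so E_I = 0.0505·(3290/85.995) ≈ 1.93.
E_I > 1: normal good (luxury).

1.93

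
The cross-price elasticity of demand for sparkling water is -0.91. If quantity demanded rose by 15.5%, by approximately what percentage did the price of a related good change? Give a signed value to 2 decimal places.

-17.03

%ΔQ ≈ E × %ΔP_y ⇒ %ΔP_y = %ΔQ / E = (15.5%)/(-0.91) ≈ -17.03%.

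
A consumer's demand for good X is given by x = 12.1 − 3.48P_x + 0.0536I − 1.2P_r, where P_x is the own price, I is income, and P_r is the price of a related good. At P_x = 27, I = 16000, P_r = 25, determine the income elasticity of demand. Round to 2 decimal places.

First evaluate x: 12.1 − 3.48(27) + 0.0536(16000) − 1.2(25) = 12.1 − 93.96 + 857.6 − 30 = 745.74.
∂x/∂I = +0.0536, so E_I = 0.0536·(16000/745.74) ≈ 1.15.
E_I > 1: normal good (luxury).

1.15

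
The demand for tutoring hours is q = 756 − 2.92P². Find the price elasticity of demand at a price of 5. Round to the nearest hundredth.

-0.21

At P = 5, q = 683.
dq/dP = −2·2.92·P = −29.2.
Point elasticity E = (dq/dP)·(P/q) = -29.2 × 5/683 ≈ -0.21.
|E| < 1, so demand is inelastic at this price.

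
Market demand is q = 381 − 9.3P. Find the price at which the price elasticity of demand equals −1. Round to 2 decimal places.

20.48

For linear demand q = a − bP, E = −bP/(a − bP). |E| = 1 ⇒ bP = a − bP ⇒ P = a/(2b).
P = 381/(2·9.3) ≈ 20.48.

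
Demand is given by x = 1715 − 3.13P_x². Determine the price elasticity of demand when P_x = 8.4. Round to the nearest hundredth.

At P_x = 8.4, x = 1494.1472.
dx/dP_x = −2·3.13·P_x = −52.584.
Point elasticity E = (dx/dP_x)·(P_x/x) = -52.584 × 8.4/1494.1472 ≈ -0.30.
|E| < 1, so demand is inelastic at this price.

-0.30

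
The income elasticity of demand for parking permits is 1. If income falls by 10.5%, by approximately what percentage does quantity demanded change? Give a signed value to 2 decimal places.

-10.50

%ΔQ ≈ E × %ΔI = (1) × (-10.5%) = -10.50%.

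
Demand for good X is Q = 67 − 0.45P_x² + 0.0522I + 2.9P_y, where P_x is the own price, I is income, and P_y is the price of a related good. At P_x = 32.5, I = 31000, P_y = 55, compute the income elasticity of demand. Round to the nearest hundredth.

1.18

Q = 67 − 0.45(32.5)² + 0.0522(31000) + 2.9(55) = 67 − 475.3125 + 1618.2 + 159.5 = 1369.3875.
∂Q/∂I = +0.0522, so E_I = 0.0522·(31000/1369.3875) ≈ 1.18.
E_I > 1: normal good (luxury).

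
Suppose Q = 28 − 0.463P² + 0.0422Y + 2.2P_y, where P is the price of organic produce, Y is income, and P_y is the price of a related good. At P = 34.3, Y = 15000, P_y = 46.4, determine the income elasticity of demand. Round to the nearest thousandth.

2.899

Evaluating quantity at (P, Y, P_y) gives Q = 28 − 0.463(34.3)² + 0.0422(15000) + 2.2(46.4) = 28 − 544.7149 + 633 + 102.08 = 218.3651.
∂Q/∂Y = +0.0422, so E_I = 0.0422·(15000/218.3651) ≈ 2.899.
E_I > 1: normal good (luxury).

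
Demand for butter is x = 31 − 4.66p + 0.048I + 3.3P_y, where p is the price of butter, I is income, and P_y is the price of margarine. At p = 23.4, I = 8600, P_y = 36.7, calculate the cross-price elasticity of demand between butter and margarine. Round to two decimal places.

At the given point, x = 31 − 4.66(23.4) + 0.048(8600) + 3.3(36.7) = 31 − 109.044 + 412.8 + 121.11 = 455.866.
∂x/∂P_y = +3.3, so E_xy = 3.3·(36.7/455.866) ≈ 0.27.
E_xy > 0: the goods are substitutes.

0.27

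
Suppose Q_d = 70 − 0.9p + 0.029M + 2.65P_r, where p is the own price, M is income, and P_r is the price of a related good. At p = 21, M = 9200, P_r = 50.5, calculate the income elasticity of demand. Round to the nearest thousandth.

Substituting, Q_d = 70 − 0.9(21) + 0.029(9200) + 2.65(50.5) = 70 − 18.9 + 266.8 + 133.825 = 451.725.
∂Q_d/∂M = +0.029, so E_I = 0.029·(9200/451.725) ≈ 0.591.
E_I ∈ (0,1): normal good (necessity).

0.591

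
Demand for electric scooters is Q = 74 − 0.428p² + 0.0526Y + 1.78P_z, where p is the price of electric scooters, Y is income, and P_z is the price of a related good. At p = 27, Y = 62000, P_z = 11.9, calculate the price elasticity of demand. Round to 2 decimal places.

First evaluate Q: 74 − 0.428(27)² + 0.0526(62000) + 1.78(11.9) = 74 − 312.012 + 3261.2 + 21.182 = 3044.37.
∂Q/∂p = −2·0.428·p = -23.112, so E_p = -23.112·(27/3044.37) ≈ -0.20.
|E_p| < 1: demand is inelastic.

-0.20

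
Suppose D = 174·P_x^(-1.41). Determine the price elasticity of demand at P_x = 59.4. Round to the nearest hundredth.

-1.41

For a Cobb–Douglas (constant-elasticity) form D = A·P_x^α·…, the elasticity with respect to P_x equals the exponent α at every point.
Here the exponent on P_x is -1.41, so the price elasticity of demand is -1.41.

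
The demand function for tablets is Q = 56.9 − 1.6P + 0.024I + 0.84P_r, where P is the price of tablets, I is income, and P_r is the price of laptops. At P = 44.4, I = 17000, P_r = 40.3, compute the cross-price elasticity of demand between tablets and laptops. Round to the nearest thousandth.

Evaluating quantity at (P, I, P_r) gives Q = 56.9 − 1.6(44.4) + 0.024(17000) + 0.84(40.3) = 56.9 − 71.04 + 408 + 33.852 = 427.712.
∂Q/∂P_r = +0.84, so E_xy = 0.84·(40.3/427.712) ≈ 0.079.
E_xy > 0: the goods are substitutes.

0.079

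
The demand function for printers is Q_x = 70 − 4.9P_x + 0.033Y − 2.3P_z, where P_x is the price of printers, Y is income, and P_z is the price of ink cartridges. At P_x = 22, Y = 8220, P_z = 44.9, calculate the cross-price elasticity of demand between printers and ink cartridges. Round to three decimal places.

First evaluate Q_x: 70 − 4.9(22) + 0.033(8220) − 2.3(44.9) = 70 − 107.8 + 271.26 − 103.27 = 130.19.
∂Q_x/∂P_z = −2.3, so E_xy = -2.3·(44.9/130.19) ≈ -0.793.
E_xy < 0: the goods are complements.

-0.793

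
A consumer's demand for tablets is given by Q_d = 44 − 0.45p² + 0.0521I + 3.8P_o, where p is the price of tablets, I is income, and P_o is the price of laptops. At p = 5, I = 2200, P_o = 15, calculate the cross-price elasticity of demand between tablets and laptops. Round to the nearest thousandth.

0.279

Evaluating quantity at (p, I, P_o) gives Q_d = 44 − 0.45(5)² + 0.0521(2200) + 3.8(15) = 44 − 11.25 + 114.62 + 57 = 204.37.
∂Q_d/∂P_o = +3.8, so E_xy = 3.8·(15/204.37) ≈ 0.279.
E_xy > 0: the goods are substitutes.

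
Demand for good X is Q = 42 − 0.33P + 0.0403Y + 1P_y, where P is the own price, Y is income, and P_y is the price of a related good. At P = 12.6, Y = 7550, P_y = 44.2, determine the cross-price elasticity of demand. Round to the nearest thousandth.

0.114

Substituting, Q = 42 − 0.33(12.6) + 0.0403(7550) + 1(44.2) = 42 − 4.158 + 304.265 + 44.2 = 386.307.
∂Q/∂P_y = +1, so E_xy = 1·(44.2/386.307) ≈ 0.114.
E_xy > 0: the goods are substitutes.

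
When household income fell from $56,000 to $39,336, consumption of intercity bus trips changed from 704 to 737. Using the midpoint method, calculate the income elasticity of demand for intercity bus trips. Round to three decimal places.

%ΔQ = (737 − 704)/[(704+737)/2] = 33/720.5 ≈ 0.0458.
%ΔM = (39,336 − 56,000)/[(56,000+39,336)/2] = -16664/47668 ≈ -0.3496.
E_I = %ΔQ/%ΔM ≈ -0.131.
E_I < 0: inferior good.

-0.131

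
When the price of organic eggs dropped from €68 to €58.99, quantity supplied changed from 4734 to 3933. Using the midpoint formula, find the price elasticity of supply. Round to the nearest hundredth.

1.30

%ΔQ = (3933 − 4734)/[(4734 + 3933)/2] = -801/4333.5 ≈ -0.1848.
%ΔP = (58.99 − 68)/[(68 + 58.99)/2] = -9.01/63.495 ≈ -0.1419.
Arc elasticity E = %ΔQ/%ΔP ≈ -0.1848/-0.1419 ≈ 1.30.
|E| > 1: supply is elastic over this range.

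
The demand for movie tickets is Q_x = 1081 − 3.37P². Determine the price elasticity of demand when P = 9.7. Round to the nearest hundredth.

At P = 9.7, Q_x = 763.9167.
dQ_x/dP = −2·3.37·P = −65.378.
Point elasticity E = (dQ_x/dP)·(P/Q_x) = -65.378 × 9.7/763.9167 ≈ -0.83.
|E| < 1, so demand is inelastic at this price.

-0.83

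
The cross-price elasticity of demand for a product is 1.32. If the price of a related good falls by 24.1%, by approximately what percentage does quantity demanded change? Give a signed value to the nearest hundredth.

-31.81

%ΔQ ≈ E × %ΔP_y = (1.32) × (-24.1%) ≈ -31.81%.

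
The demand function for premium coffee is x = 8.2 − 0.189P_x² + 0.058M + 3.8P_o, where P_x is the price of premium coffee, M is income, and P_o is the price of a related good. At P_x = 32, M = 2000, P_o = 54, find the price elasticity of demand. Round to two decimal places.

-2.85

At the given point, x = 8.2 − 0.189(32)² + 0.058(2000) + 3.8(54) = 8.2 − 193.536 + 116 + 205.2 = 135.864.
∂x/∂P_x = −2·0.189·P_x = -12.096, so E_p = -12.096·(32/135.864) ≈ -2.85.
|E_p| > 1: demand is elastic.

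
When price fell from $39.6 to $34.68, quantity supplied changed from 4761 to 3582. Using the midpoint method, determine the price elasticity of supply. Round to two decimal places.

%ΔQ = (3582 − 4761)/[(4761 + 3582)/2] = -1179/4171.5 ≈ -0.2826.
%ΔP = (34.68 − 39.6)/[(39.6 + 34.68)/2] = -4.92/37.14 ≈ -0.1325.
Arc elasticity E = %ΔQ/%ΔP ≈ -0.2826/-0.1325 ≈ 2.13.
|E| > 1: supply is elastic over this range.

2.13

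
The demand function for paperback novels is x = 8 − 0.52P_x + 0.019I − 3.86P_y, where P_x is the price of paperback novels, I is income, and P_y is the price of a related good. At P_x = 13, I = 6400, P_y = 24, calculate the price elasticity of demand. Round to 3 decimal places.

Evaluating quantity at (P_x, I, P_y) gives x = 8 − 0.52(13) + 0.019(6400) − 3.86(24) = 8 − 6.76 + 121.6 − 92.64 = 30.2.
∂x/∂P_x = −0.52, so E_p = (−0.52)·(13/30.2) ≈ -0.224.
|E_p| < 1: demand is inelastic.

-0.224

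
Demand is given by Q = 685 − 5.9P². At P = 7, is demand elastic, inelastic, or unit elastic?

At P = 7, Q = 395.9.
dQ/dP = −2·5.9·P = −82.6.
Point elasticity E = (dQ/dP)·(P/Q) = -82.6 × 7/395.9 ≈ -1.460.
|E| ≈ 1.460 > 1, so demand is elastic.

elastic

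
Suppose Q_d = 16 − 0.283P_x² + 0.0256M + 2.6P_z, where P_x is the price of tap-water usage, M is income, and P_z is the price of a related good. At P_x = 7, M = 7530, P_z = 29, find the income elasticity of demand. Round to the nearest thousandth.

First evaluate Q_d: 16 − 0.283(7)² + 0.0256(7530) + 2.6(29) = 16 − 13.867 + 192.768 + 75.4 = 270.301.
∂Q_d/∂M = +0.0256, so E_I = 0.0256·(7530/270.301) ≈ 0.713.
E_I ∈ (0,1): normal good (necessity).

0.713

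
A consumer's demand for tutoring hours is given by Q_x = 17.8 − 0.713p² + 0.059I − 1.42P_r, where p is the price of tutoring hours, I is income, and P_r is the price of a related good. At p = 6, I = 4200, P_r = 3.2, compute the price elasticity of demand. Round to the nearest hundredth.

At the given point, Q_x = 17.8 − 0.713(6)² + 0.059(4200) − 1.42(3.2) = 17.8 − 25.668 + 247.8 − 4.544 = 235.388.
∂Q_x/∂p = −2·0.713·p = -8.556, so E_p = -8.556·(6/235.388) ≈ -0.22.
|E_p| < 1: demand is inelastic.

-0.22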